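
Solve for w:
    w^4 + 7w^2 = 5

Let u = w^2. The equation becomes u^2 + 7u - 5 = 0.
By the quadratic formula, u = -7/2 + sqrt(69)/2 or u = -sqrt(69)/2 - 7/2.
w^2 = -7/2 + sqrt(69)/2 gives w = +/-sqrt(-7/2 + sqrt(69)/2) ~= +/-0.8083.
w^2 = -sqrt(69)/2 - 7/2 < 0 has no real solution.

w = -0.8083 or w = 0.8083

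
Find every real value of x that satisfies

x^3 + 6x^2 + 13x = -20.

x = -4

Rearrange: x^3 + 6x^2 + 13x + 20 = 0.
Possible rational roots are divisors of 20. Testing x = -4 gives 0, so (x + 4) is a factor.
Divide: x^3 + 6x^2 + 13x + 20 = (x + 4)(x^2 + 2x + 5).
The quadratic x^2 + 2x + 5 has discriminant -16 < 0, so no further real roots.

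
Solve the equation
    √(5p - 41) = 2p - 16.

Square both sides: 5p - 41 = (2p - 16)².
Expand and rearrange: 4p² - 69p + 297 = 0.
Solving gives p = 9 or p = 8.25.
Check each candidate in the original equation:
  p = 9: √(4) = 2, while 2p - 16 = 2 — valid.
  p = 8.25: √(0.25) = 0.5, while 2p - 16 = 0.5 — valid.

p = 8.25 or p = 9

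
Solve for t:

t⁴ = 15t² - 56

Let u = t². The equation becomes u² - 15u + 56 = 0.
Factor: (u - 7)(u - 8) = 0, so u = 7 or u = 8.
t² = 7 gives t = ±√(7) ≈ ±2.6458.
t² = 8 gives t = ±2·√(2) ≈ ±2.8284.

t = -2.8284 or t = -2.6458 or t = 2.6458 or t = 2.8284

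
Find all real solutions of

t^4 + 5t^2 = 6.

t = -1 or t = 1

Let u = t^2. The equation becomes u^2 + 5u - 6 = 0.
Factor: (u - 1)(u + 6) = 0, so u = 1 or u = -6.
t^2 = 1 gives t = +/-1.
t^2 = -6 < 0 has no real solution.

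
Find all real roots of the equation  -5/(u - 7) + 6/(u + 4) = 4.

u = -2.2661 or u = 5.5161

Multiply both sides by (u - 7)(u + 4):
-5(u + 4) + 6(u - 7) = 4(u - 7)(u + 4).
Expand and collect terms: 4u² - 13u - 50 = 0.
By the quadratic formula, u = (13 ± √969) / 8, so u ≈ 5.5161 or u ≈ -2.2661.
Neither value makes a denominator zero (u ≠ 7, u ≠ -4), so both are valid.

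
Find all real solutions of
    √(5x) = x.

x = 0 or x = 5

Square both sides: 5x = (x)².
Expand and rearrange: x² - 5x = 0.
Solving gives x = 5 or x = 0.
Check each candidate in the original equation:
  x = 5: √(25) = 5, while x = 5 — valid.
  x = 0: √(0) = 0, while x = 0 — valid.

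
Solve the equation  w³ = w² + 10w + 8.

Rearrange: w³ - w² - 10w - 8 = 0.
Possible rational roots are divisors of -8. Testing w = -1 gives 0, so (w + 1) is a factor.
Divide: w³ - w² - 10w - 8 = (w + 1)(w² - 2w - 8).
Factor the quadratic: w = 4 or w = -2.

w = -2 or w = -1 or w = 4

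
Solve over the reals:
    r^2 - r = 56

r = -7 or r = 8

Bring every term to one side: r^2 - r - 56 = 0.
Factor: (r + 7)(r - 8) = 0.
So r = -7 or r = 8.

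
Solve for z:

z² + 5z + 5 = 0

z = -3.618 or z = -1.382

Discriminant: (5)² − 4·1·5 = 5.
Quadratic formula: z = (-5 ± √5) / 2.
So z = -5/2 + √(5)/2 ≈ -1.382 or z = -5/2 - √(5)/2 ≈ -3.618.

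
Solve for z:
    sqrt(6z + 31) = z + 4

z = 3

Square both sides: 6z + 31 = (z + 4)^2.
Expand and rearrange: z^2 + 2z - 15 = 0.
Solving gives z = 3 or z = -5.
Check each candidate in the original equation:
  z = 3: sqrt(49) = 7, while z + 4 = 7 — valid.
  z = -5: sqrt(1) = 1, while z + 4 = -1 — extraneous.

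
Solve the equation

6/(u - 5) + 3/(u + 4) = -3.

Multiply both sides by (u - 5)(u + 4):
6(u + 4) + 3(u - 5) = -3(u - 5)(u + 4).
Expand and collect terms: -3u² - 6u + 51 = 0.
By the quadratic formula, u = (6 ± √648) / -6, so u ≈ -5.2426 or u ≈ 3.2426.
Neither value makes a denominator zero (u ≠ 5, u ≠ -4), so both are valid.

u = -5.2426 or u = 3.2426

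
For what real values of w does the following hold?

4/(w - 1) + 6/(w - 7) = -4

Multiply both sides by (w - 1)(w - 7):
4(w - 7) + 6(w - 1) = -4(w - 1)(w - 7).
Expand and collect terms: -4w² + 22w + 6 = 0.
By the quadratic formula, w = (-22 ± √580) / -8, so w ≈ -0.2604 or w ≈ 5.7604.
Neither value makes a denominator zero (w ≠ 1, w ≠ 7), so both are valid.

w = -0.2604 or w = 5.7604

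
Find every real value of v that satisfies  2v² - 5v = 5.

Rearrange to standard form: 2v² - 5v - 5 = 0.
Discriminant: (-5)² − 4·2·(-5) = 65.
Quadratic formula: v = (5 ± √65) / 4.
So v = 5/4 + √(65)/4 ≈ 3.2656 or v = 5/4 - √(65)/4 ≈ -0.7656.

v = -0.7656 or v = 3.2656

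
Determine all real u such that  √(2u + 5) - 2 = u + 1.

Isolate the radical: √(2u + 5) = u + 3.
Square both sides: 2u + 5 = (u + 3)².
Expand and rearrange: u² + 4u + 4 = 0.
This gives the repeated root u = -2.
Check in the original equation:
  u = -2: √(1) = 1, while u + 3 = 1 — valid.

u = -2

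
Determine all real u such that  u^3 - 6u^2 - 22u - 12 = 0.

Possible rational roots are divisors of -12. Testing u = -2 gives 0, so (u + 2) is a factor.
Divide: u^3 - 6u^2 - 22u - 12 = (u + 2)(u^2 - 8u - 6).
Apply the quadratic formula to u^2 - 8u - 6 = 0: u = (8 +/- sqrt(88))/2, i.e. u ~= 8.6904 or u ~= -0.6904.

u = -2 or u = -0.6904 or u = 8.6904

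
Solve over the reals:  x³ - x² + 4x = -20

Rearrange: x³ - x² + 4x + 20 = 0.
Possible rational roots are divisors of 20. Testing x = -2 gives 0, so (x + 2) is a factor.
Divide: x³ - x² + 4x + 20 = (x + 2)(x² - 3x + 10).
The quadratic x² - 3x + 10 has discriminant -31 < 0, so no further real roots.

x = -2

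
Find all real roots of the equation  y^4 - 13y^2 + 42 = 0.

y = -2.6458 or y = -2.4495 or y = 2.4495 or y = 2.6458

Let u = y^2. The equation becomes u^2 - 13u + 42 = 0.
Factor: (u - 6)(u - 7) = 0, so u = 6 or u = 7.
y^2 = 6 gives y = +/-sqrt(6) ~= +/-2.4495.
y^2 = 7 gives y = +/-sqrt(7) ~= +/-2.6458.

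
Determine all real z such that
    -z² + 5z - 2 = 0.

z = 0.4384 or z = 4.5616

Discriminant: (5)² − 4·(-1)·(-2) = 17.
Quadratic formula: z = (-5 ± √17) / (-2).
So z = 5/2 - √(17)/2 ≈ 0.4384 or z = √(17)/2 + 5/2 ≈ 4.5616.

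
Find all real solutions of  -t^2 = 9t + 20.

t = -5 or t = -4

Bring every term to one side: -t^2 - 9t - 20 = 0.
Factor: -1(t + 4)(t + 5) = 0.
So t = -4 or t = -5.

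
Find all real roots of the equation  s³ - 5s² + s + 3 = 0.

Possible rational roots are divisors of 3. Testing s = 1 gives 0, so (s - 1) is a factor.
Divide: s³ - 5s² + s + 3 = (s - 1)(s² - 4s - 3).
Apply the quadratic formula to s² - 4s - 3 = 0: s = (4 ± √28)/2, i.e. s ≈ 4.6458 or s ≈ -0.6458.

s = -0.6458 or s = 1 or s = 4.6458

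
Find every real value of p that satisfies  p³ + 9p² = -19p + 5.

Rearrange: p³ + 9p² + 19p - 5 = 0.
Possible rational roots are divisors of -5. Testing p = -5 gives 0, so (p + 5) is a factor.
Divide: p³ + 9p² + 19p - 5 = (p + 5)(p² + 4p - 1).
Apply the quadratic formula to p² + 4p - 1 = 0: p = (-4 ± √20)/2, i.e. p ≈ 0.2361 or p ≈ -4.2361.

p = -5 or p = -4.2361 or p = 0.2361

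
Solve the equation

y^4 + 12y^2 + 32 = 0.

Let u = y^2. The equation becomes u^2 + 12u + 32 = 0.
Factor: (u + 8)(u + 4) = 0, so u = -8 or u = -4.
y^2 = -8 < 0 has no real solution.
y^2 = -4 < 0 has no real solution.

No real solutions.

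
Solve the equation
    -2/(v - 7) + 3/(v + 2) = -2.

Multiply both sides by (v - 7)(v + 2):
-2(v + 2) + 3(v - 7) = -2(v - 7)(v + 2).
Expand and collect terms: -2v² + 9v + 53 = 0.
By the quadratic formula, v = (-9 ± √505) / -4, so v ≈ -3.3681 or v ≈ 7.8681.
Neither value makes a denominator zero (v ≠ 7, v ≠ -2), so both are valid.

v = -3.3681 or v = 7.8681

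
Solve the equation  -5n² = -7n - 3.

n = -0.344 or n = 1.744

Rearrange to standard form: -5n² + 7n + 3 = 0.
Discriminant: (7)² − 4·(-5)·3 = 109.
Quadratic formula: n = (-7 ± √109) / (-10).
So n = 7/10 - √(109)/10 ≈ -0.344 or n = 7/10 + √(109)/10 ≈ 1.744.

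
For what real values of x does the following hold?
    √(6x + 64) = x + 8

x = 0

Square both sides: 6x + 64 = (x + 8)².
Expand and rearrange: x² + 10x = 0.
Solving gives x = 0 or x = -10.
Check each candidate in the original equation:
  x = 0: √(64) = 8, while x + 8 = 8 — valid.
  x = -10: √(4) = 2, while x + 8 = -2 — extraneous.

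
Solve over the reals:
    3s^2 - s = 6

s = -1.2573 or s = 1.5907

Rearrange to standard form: 3s^2 - s - 6 = 0.
Discriminant: (-1)^2 - 4*3*(-6) = 73.
Quadratic formula: s = (1 +/- sqrt(73)) / 6.
So s = 1/6 + sqrt(73)/6 ~= 1.5907 or s = 1/6 - sqrt(73)/6 ~= -1.2573.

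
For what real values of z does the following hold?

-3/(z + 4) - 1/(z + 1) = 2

Multiply both sides by (z + 4)(z + 1):
-3(z + 1) - (z + 4) = 2(z + 4)(z + 1).
Expand and collect terms: 2z^2 + 14z + 15 = 0.
By the quadratic formula, z = (-14 +/- sqrt(76)) / 4, so z ~= -1.3206 or z ~= -5.6794.
Neither value makes a denominator zero (z != -4, z != -1), so both are valid.

z = -5.6794 or z = -1.3206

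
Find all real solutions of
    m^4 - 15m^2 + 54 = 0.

m = -3 or m = -2.4495 or m = 2.4495 or m = 3

Let u = m^2. The equation becomes u^2 - 15u + 54 = 0.
Factor: (u - 9)(u - 6) = 0, so u = 9 or u = 6.
m^2 = 9 gives m = +/-3.
m^2 = 6 gives m = +/-sqrt(6) ~= +/-2.4495.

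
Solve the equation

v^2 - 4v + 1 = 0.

Discriminant: (-4)^2 - 4*1*1 = 12.
Quadratic formula: v = (4 +/- sqrt(12)) / 2.
So v = sqrt(3) + 2 ~= 3.7321 or v = 2 - sqrt(3) ~= 0.2679.

v = 0.2679 or v = 3.7321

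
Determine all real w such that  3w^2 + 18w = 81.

Bring every term to one side: 3w^2 + 18w - 81 = 0.
Factor: 3(w - 3)(w + 9) = 0.
So w = 3 or w = -9.

w = -9 or w = 3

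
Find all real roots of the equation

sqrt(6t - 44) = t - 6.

t = 8 or t = 10

Square both sides: 6t - 44 = (t - 6)^2.
Expand and rearrange: t^2 - 18t + 80 = 0.
Solving gives t = 10 or t = 8.
Check each candidate in the original equation:
  t = 10: sqrt(16) = 4, while t - 6 = 4 — valid.
  t = 8: sqrt(4) = 2, while t - 6 = 2 — valid.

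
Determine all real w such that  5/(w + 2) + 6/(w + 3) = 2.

Multiply both sides by (w + 2)(w + 3):
5(w + 3) + 6(w + 2) = 2(w + 2)(w + 3).
Expand and collect terms: 2w² - w - 15 = 0.
Factor or apply the quadratic formula: w = 3 or w = -2.5.
Neither value makes a denominator zero (w ≠ -2, w ≠ -3), so both are valid.

w = -2.5 or w = 3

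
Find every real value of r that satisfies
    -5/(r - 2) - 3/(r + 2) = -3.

r = -1.3333 or r = 4

Multiply both sides by (r - 2)(r + 2):
-5(r + 2) - 3(r - 2) = -3(r - 2)(r + 2).
Expand and collect terms: -3r² + 8r + 16 = 0.
Factor or apply the quadratic formula: r = -1.3333 or r = 4.
Neither value makes a denominator zero (r ≠ 2, r ≠ -2), so both are valid.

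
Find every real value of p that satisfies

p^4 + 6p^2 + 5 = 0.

Let u = p^2. The equation becomes u^2 + 6u + 5 = 0.
Factor: (u + 5)(u + 1) = 0, so u = -5 or u = -1.
p^2 = -5 < 0 has no real solution.
p^2 = -1 < 0 has no real solution.

No real solutions.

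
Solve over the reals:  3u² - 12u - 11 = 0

Discriminant: (-12)² − 4·3·(-11) = 276.
Quadratic formula: u = (12 ± √276) / 6.
So u = 2 + √(69)/3 ≈ 4.7689 or u = 2 - √(69)/3 ≈ -0.7689.

u = -0.7689 or u = 4.7689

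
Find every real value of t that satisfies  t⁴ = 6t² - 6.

Let u = t². The equation becomes u² - 6u + 6 = 0.
By the quadratic formula, u = √(3) + 3 or u = 3 - √(3).
t² = √(3) + 3 gives t = ±√(√(3) + 3) ≈ ±2.1753.
t² = 3 - √(3) gives t = ±√(3 - √(3)) ≈ ±1.126.

t = -2.1753 or t = -1.126 or t = 1.126 or t = 2.1753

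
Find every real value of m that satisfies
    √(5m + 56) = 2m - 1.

Square both sides: 5m + 56 = (2m - 1)².
Expand and rearrange: 4m² - 9m - 55 = 0.
Solving gives m = 5 or m = -2.75.
Check each candidate in the original equation:
  m = 5: √(81) = 9, while 2m - 1 = 9 — valid.
  m = -2.75: √(42.25) = 6.5, while 2m - 1 = -6.5 — extraneous.

m = 5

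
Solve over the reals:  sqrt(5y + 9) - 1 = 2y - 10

Isolate the radical: sqrt(5y + 9) = 2y - 9.
Square both sides: 5y + 9 = (2y - 9)^2.
Expand and rearrange: 4y^2 - 41y + 72 = 0.
Solving gives y = 8 or y = 2.25.
Check each candidate in the original equation:
  y = 8: sqrt(49) = 7, while 2y - 9 = 7 — valid.
  y = 2.25: sqrt(20.25) = 4.5, while 2y - 9 = -4.5 — extraneous.

y = 8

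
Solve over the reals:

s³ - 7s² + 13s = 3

Rearrange: s³ - 7s² + 13s - 3 = 0.
Possible rational roots are divisors of -3. Testing s = 3 gives 0, so (s - 3) is a factor.
Divide: s³ - 7s² + 13s - 3 = (s - 3)(s² - 4s + 1).
Apply the quadratic formula to s² - 4s + 1 = 0: s = (4 ± √12)/2, i.e. s ≈ 3.7321 or s ≈ 0.2679.

s = 0.2679 or s = 3 or s = 3.7321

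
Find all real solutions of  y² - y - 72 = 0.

y = -8 or y = 9

Factor: (y + 8)(y - 9) = 0.
So y = -8 or y = 9.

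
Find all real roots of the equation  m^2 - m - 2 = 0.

Factor: (m - 2)(m + 1) = 0.
So m = 2 or m = -1.

m = -1 or m = 2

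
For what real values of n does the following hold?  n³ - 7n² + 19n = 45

n = 5

Rearrange: n³ - 7n² + 19n - 45 = 0.
Possible rational roots are divisors of -45. Testing n = 5 gives 0, so (n - 5) is a factor.
Divide: n³ - 7n² + 19n - 45 = (n - 5)(n² - 2n + 9).
The quadratic n² - 2n + 9 has discriminant -32 < 0, so no further real roots.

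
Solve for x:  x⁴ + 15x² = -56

No real solutions.

Let u = x². The equation becomes u² + 15u + 56 = 0.
Factor: (u + 8)(u + 7) = 0, so u = -8 or u = -7.
x² = -8 < 0 has no real solution.
x² = -7 < 0 has no real solution.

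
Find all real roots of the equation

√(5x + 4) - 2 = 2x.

Isolate the radical: √(5x + 4) = 2x + 2.
Square both sides: 5x + 4 = (2x + 2)².
Expand and rearrange: 4x² + 3x = 0.
Solving gives x = 0 or x = -0.75.
Check each candidate in the original equation:
  x = 0: √(4) = 2, while 2x + 2 = 2 — valid.
  x = -0.75: √(0.25) = 0.5, while 2x + 2 = 0.5 — valid.

x = -0.75 or x = 0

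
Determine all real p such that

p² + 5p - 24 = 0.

p = -8 or p = 3

Factor: (p - 3)(p + 8) = 0.
So p = 3 or p = -8.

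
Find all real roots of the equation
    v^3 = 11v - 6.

v = -3.5616 or v = 0.5616 or v = 3

Rearrange: v^3 - 11v + 6 = 0.
Possible rational roots are divisors of 6. Testing v = 3 gives 0, so (v - 3) is a factor.
Divide: v^3 - 11v + 6 = (v - 3)(v^2 + 3v - 2).
Apply the quadratic formula to v^2 + 3v - 2 = 0: v = (-3 +/- sqrt(17))/2, i.e. v ~= 0.5616 or v ~= -3.5616.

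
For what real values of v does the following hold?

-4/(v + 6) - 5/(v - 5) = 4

v = -7.115 or v = 3.865

Multiply both sides by (v + 6)(v - 5):
-4(v - 5) - 5(v + 6) = 4(v + 6)(v - 5).
Expand and collect terms: 4v² + 13v - 110 = 0.
By the quadratic formula, v = (-13 ± √1929) / 8, so v ≈ 3.865 or v ≈ -7.115.
Neither value makes a denominator zero (v ≠ -6, v ≠ 5), so both are valid.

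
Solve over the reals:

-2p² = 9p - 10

p = -5.4221 or p = 0.9221

Rearrange to standard form: -2p² - 9p + 10 = 0.
Discriminant: (-9)² − 4·(-2)·10 = 161.
Quadratic formula: p = (9 ± √161) / (-4).
So p = -√(161)/4 - 9/4 ≈ -5.4221 or p = -9/4 + √(161)/4 ≈ 0.9221.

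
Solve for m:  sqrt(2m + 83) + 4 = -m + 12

Isolate the radical: sqrt(2m + 83) = -m + 8.
Square both sides: 2m + 83 = (-m + 8)^2.
Expand and rearrange: m^2 - 18m - 19 = 0.
Solving gives m = 19 or m = -1.
Check each candidate in the original equation:
  m = 19: sqrt(121) = 11, while -m + 8 = -11 — extraneous.
  m = -1: sqrt(81) = 9, while -m + 8 = 9 — valid.

m = -1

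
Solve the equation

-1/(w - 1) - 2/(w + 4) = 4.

Multiply both sides by (w - 1)(w + 4):
-(w + 4) - 2(w - 1) = 4(w - 1)(w + 4).
Expand and collect terms: 4w^2 + 15w - 14 = 0.
By the quadratic formula, w = (-15 +/- sqrt(449)) / 8, so w ~= 0.7737 or w ~= -4.5237.
Neither value makes a denominator zero (w != 1, w != -4), so both are valid.

w = -4.5237 or w = 0.7737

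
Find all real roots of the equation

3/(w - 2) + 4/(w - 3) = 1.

Multiply both sides by (w - 2)(w - 3):
3(w - 3) + 4(w - 2) = (w - 2)(w - 3).
Expand and collect terms: w^2 - 12w + 23 = 0.
By the quadratic formula, w = (12 +/- sqrt(52)) / 2, so w ~= 9.6056 or w ~= 2.3944.
Neither value makes a denominator zero (w != 2, w != 3), so both are valid.

w = 2.3944 or w = 9.6056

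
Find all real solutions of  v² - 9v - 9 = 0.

v = -0.9083 or v = 9.9083

Discriminant: (-9)² − 4·1·(-9) = 117.
Quadratic formula: v = (9 ± √117) / 2.
So v = 9/2 + 3·√(13)/2 ≈ 9.9083 or v = 9/2 - 3·√(13)/2 ≈ -0.9083.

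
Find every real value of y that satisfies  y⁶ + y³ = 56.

Let u = y³. The equation becomes u² + u - 56 = 0.
Factor: (u + 8)(u - 7) = 0, so u = -8 or u = 7.
y³ = -8 gives y = -2.
y³ = 7 gives y = ∛(7) ≈ 1.9129.

y = -2 or y = 1.9129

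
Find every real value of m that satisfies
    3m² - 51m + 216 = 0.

m = 8 or m = 9

Factor: 3(m - 9)(m - 8) = 0.
So m = 9 or m = 8.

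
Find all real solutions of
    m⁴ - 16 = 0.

Let u = m². The equation becomes u² - 16 = 0.
Factor: (u - 4)(u + 4) = 0, so u = 4 or u = -4.
m² = 4 gives m = ±2.
m² = -4 < 0 has no real solution.

m = -2 or m = 2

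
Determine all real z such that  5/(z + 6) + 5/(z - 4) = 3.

Multiply both sides by (z + 6)(z - 4):
5(z - 4) + 5(z + 6) = 3(z + 6)(z - 4).
Expand and collect terms: 3z^2 - 4z - 82 = 0.
By the quadratic formula, z = (4 +/- sqrt(1000)) / 6, so z ~= 5.9371 or z ~= -4.6038.
Neither value makes a denominator zero (z != -6, z != 4), so both are valid.

z = -4.6038 or z = 5.9371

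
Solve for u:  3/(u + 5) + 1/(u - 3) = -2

Multiply both sides by (u + 5)(u - 3):
3(u - 3) + (u + 5) = -2(u + 5)(u - 3).
Expand and collect terms: -2u^2 - 8u + 34 = 0.
By the quadratic formula, u = (8 +/- sqrt(336)) / -4, so u ~= -6.5826 or u ~= 2.5826.
Neither value makes a denominator zero (u != -5, u != 3), so both are valid.

u = -6.5826 or u = 2.5826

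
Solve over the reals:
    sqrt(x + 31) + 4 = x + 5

x = 5

Isolate the radical: sqrt(x + 31) = x + 1.
Square both sides: x + 31 = (x + 1)^2.
Expand and rearrange: x^2 + x - 30 = 0.
Solving gives x = 5 or x = -6.
Check each candidate in the original equation:
  x = 5: sqrt(36) = 6, while x + 1 = 6 — valid.
  x = -6: sqrt(25) = 5, while x + 1 = -5 — extraneous.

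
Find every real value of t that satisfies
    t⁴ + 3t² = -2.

No real solutions.

Let u = t². The equation becomes u² + 3u + 2 = 0.
Factor: (u + 1)(u + 2) = 0, so u = -1 or u = -2.
t² = -1 < 0 has no real solution.
t² = -2 < 0 has no real solution.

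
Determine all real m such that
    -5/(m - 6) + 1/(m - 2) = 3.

Multiply both sides by (m - 6)(m - 2):
-5(m - 2) + (m - 6) = 3(m - 6)(m - 2).
Expand and collect terms: 3m² - 20m + 32 = 0.
Factor or apply the quadratic formula: m = 4 or m = 2.6667.
Neither value makes a denominator zero (m ≠ 6, m ≠ 2), so both are valid.

m = 2.6667 or m = 4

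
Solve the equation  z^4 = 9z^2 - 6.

Let u = z^2. The equation becomes u^2 - 9u + 6 = 0.
By the quadratic formula, u = sqrt(57)/2 + 9/2 or u = 9/2 - sqrt(57)/2.
z^2 = sqrt(57)/2 + 9/2 gives z = +/-sqrt(sqrt(57)/2 + 9/2) ~= +/-2.8766.
z^2 = 9/2 - sqrt(57)/2 gives z = +/-sqrt(9/2 - sqrt(57)/2) ~= +/-0.8515.

z = -2.8766 or z = -0.8515 or z = 0.8515 or z = 2.8766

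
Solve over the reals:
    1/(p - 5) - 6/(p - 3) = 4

Multiply both sides by (p - 5)(p - 3):
(p - 3) - 6(p - 5) = 4(p - 5)(p - 3).
Expand and collect terms: 4p² - 27p + 33 = 0.
By the quadratic formula, p = (27 ± √201) / 8, so p ≈ 5.1472 or p ≈ 1.6028.
Neither value makes a denominator zero (p ≠ 5, p ≠ 3), so both are valid.

p = 1.6028 or p = 5.1472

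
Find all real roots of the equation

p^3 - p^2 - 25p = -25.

p = -5 or p = 1 or p = 5

Rearrange: p^3 - p^2 - 25p + 25 = 0.
Possible rational roots are divisors of 25. Testing p = -5 gives 0, so (p + 5) is a factor.
Divide: p^3 - p^2 - 25p + 25 = (p + 5)(p^2 - 6p + 5).
Factor the quadratic: p = 5 or p = 1.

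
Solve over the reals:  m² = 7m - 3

Rearrange to standard form: m² - 7m + 3 = 0.
Discriminant: (-7)² − 4·1·3 = 37.
Quadratic formula: m = (7 ± √37) / 2.
So m = √(37)/2 + 7/2 ≈ 6.5414 or m = 7/2 - √(37)/2 ≈ 0.4586.

m = 0.4586 or m = 6.5414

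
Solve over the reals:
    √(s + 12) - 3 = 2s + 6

Isolate the radical: √(s + 12) = 2s + 9.
Square both sides: s + 12 = (2s + 9)².
Expand and rearrange: 4s² + 35s + 69 = 0.
Solving gives s = -3 or s = -5.75.
Check each candidate in the original equation:
  s = -3: √(9) = 3, while 2s + 9 = 3 — valid.
  s = -5.75: √(6.25) = 2.5, while 2s + 9 = -2.5 — extraneous.

s = -3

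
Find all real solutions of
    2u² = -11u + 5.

Rearrange to standard form: 2u² + 11u - 5 = 0.
Discriminant: (11)² − 4·2·(-5) = 161.
Quadratic formula: u = (-11 ± √161) / 4.
So u = -11/4 + √(161)/4 ≈ 0.4221 or u = -√(161)/4 - 11/4 ≈ -5.9221.

u = -5.9221 or u = 0.4221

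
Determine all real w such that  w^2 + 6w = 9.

w = -7.2426 or w = 1.2426

Rearrange to standard form: w^2 + 6w - 9 = 0.
Discriminant: (6)^2 - 4*1*(-9) = 72.
Quadratic formula: w = (-6 +/- sqrt(72)) / 2.
So w = -3 + 3*sqrt(2) ~= 1.2426 or w = -3*sqrt(2) - 3 ~= -7.2426.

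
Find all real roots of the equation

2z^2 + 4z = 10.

z = -3.4495 or z = 1.4495

Rearrange to standard form: 2z^2 + 4z - 10 = 0.
Discriminant: (4)^2 - 4*2*(-10) = 96.
Quadratic formula: z = (-4 +/- sqrt(96)) / 4.
So z = -1 + sqrt(6) ~= 1.4495 or z = -sqrt(6) - 1 ~= -3.4495.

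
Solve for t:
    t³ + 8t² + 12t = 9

t = -5.5414 or t = -3 or t = 0.5414

Rearrange: t³ + 8t² + 12t - 9 = 0.
Possible rational roots are divisors of -9. Testing t = -3 gives 0, so (t + 3) is a factor.
Divide: t³ + 8t² + 12t - 9 = (t + 3)(t² + 5t - 3).
Apply the quadratic formula to t² + 5t - 3 = 0: t = (-5 ± √37)/2, i.e. t ≈ 0.5414 or t ≈ -5.5414.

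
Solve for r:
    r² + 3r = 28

Bring every term to one side: r² + 3r - 28 = 0.
Factor: (r - 4)(r + 7) = 0.
So r = 4 or r = -7.

r = -7 or r = 4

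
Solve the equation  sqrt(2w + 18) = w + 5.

Square both sides: 2w + 18 = (w + 5)^2.
Expand and rearrange: w^2 + 8w + 7 = 0.
Solving gives w = -1 or w = -7.
Check each candidate in the original equation:
  w = -1: sqrt(16) = 4, while w + 5 = 4 — valid.
  w = -7: sqrt(4) = 2, while w + 5 = -2 — extraneous.

w = -1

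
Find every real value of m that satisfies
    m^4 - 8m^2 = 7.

Let u = m^2. The equation becomes u^2 - 8u - 7 = 0.
By the quadratic formula, u = 4 + sqrt(23) or u = 4 - sqrt(23).
m^2 = 4 + sqrt(23) gives m = +/-sqrt(4 + sqrt(23)) ~= +/-2.9658.
m^2 = 4 - sqrt(23) < 0 has no real solution.

m = -2.9658 or m = 2.9658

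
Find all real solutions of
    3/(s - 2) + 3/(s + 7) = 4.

s = -6.3121 or s = 2.8121

Multiply both sides by (s - 2)(s + 7):
3(s + 7) + 3(s - 2) = 4(s - 2)(s + 7).
Expand and collect terms: 4s² + 14s - 71 = 0.
By the quadratic formula, s = (-14 ± √1332) / 8, so s ≈ 2.8121 or s ≈ -6.3121.
Neither value makes a denominator zero (s ≠ 2, s ≠ -7), so both are valid.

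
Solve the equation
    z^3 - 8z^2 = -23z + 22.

z = 2

Rearrange: z^3 - 8z^2 + 23z - 22 = 0.
Possible rational roots are divisors of -22. Testing z = 2 gives 0, so (z - 2) is a factor.
Divide: z^3 - 8z^2 + 23z - 22 = (z - 2)(z^2 - 6z + 11).
The quadratic z^2 - 6z + 11 has discriminant -8 < 0, so no further real roots.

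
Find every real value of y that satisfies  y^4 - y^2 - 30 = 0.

Let u = y^2. The equation becomes u^2 - u - 30 = 0.
Factor: (u + 5)(u - 6) = 0, so u = -5 or u = 6.
y^2 = -5 < 0 has no real solution.
y^2 = 6 gives y = +/-sqrt(6) ~= +/-2.4495.

y = -2.4495 or y = 2.4495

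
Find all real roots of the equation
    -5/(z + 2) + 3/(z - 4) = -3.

z = 0.2792 or z = 2.3874

Multiply both sides by (z + 2)(z - 4):
-5(z - 4) + 3(z + 2) = -3(z + 2)(z - 4).
Expand and collect terms: -3z^2 + 8z - 2 = 0.
By the quadratic formula, z = (-8 +/- sqrt(40)) / -6, so z ~= 0.2792 or z ~= 2.3874.
Neither value makes a denominator zero (z != -2, z != 4), so both are valid.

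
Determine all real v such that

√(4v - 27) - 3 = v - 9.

Isolate the radical: √(4v - 27) = v - 6.
Square both sides: 4v - 27 = (v - 6)².
Expand and rearrange: v² - 16v + 63 = 0.
Solving gives v = 9 or v = 7.
Check each candidate in the original equation:
  v = 9: √(9) = 3, while v - 6 = 3 — valid.
  v = 7: √(1) = 1, while v - 6 = 1 — valid.

v = 7 or v = 9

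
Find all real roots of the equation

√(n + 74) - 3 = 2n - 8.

Isolate the radical: √(n + 74) = 2n - 5.
Square both sides: n + 74 = (2n - 5)².
Expand and rearrange: 4n² - 21n - 49 = 0.
Solving gives n = 7 or n = -1.75.
Check each candidate in the original equation:
  n = 7: √(81) = 9, while 2n - 5 = 9 — valid.
  n = -1.75: √(72.25) = 8.5, while 2n - 5 = -8.5 — extraneous.

n = 7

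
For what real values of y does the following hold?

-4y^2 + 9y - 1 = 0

y = 0.1172 or y = 2.1328

Discriminant: (9)^2 - 4*(-4)*(-1) = 65.
Quadratic formula: y = (-9 +/- sqrt(65)) / (-8).
So y = 9/8 - sqrt(65)/8 ~= 0.1172 or y = sqrt(65)/8 + 9/8 ~= 2.1328.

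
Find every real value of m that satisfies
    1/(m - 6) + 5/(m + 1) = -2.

Multiply both sides by (m - 6)(m + 1):
(m + 1) + 5(m - 6) = -2(m - 6)(m + 1).
Expand and collect terms: -2m^2 + 4m + 41 = 0.
By the quadratic formula, m = (-4 +/- sqrt(344)) / -4, so m ~= -3.6368 or m ~= 5.6368.
Neither value makes a denominator zero (m != 6, m != -1), so both are valid.

m = -3.6368 or m = 5.6368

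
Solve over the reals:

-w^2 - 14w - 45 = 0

w = -9 or w = -5

Factor: -1(w + 9)(w + 5) = 0.
So w = -9 or w = -5.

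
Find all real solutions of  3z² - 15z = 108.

z = -4 or z = 9

Bring every term to one side: 3z² - 15z - 108 = 0.
Factor: 3(z + 4)(z - 9) = 0.
So z = -4 or z = 9.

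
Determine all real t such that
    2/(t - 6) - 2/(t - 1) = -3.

Multiply both sides by (t - 6)(t - 1):
2(t - 1) - 2(t - 6) = -3(t - 6)(t - 1).
Expand and collect terms: -3t^2 + 21t - 28 = 0.
By the quadratic formula, t = (-21 +/- sqrt(105)) / -6, so t ~= 1.7922 or t ~= 5.2078.
Neither value makes a denominator zero (t != 6, t != 1), so both are valid.

t = 1.7922 or t = 5.2078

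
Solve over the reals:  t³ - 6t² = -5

Rearrange: t³ - 6t² + 5 = 0.
Possible rational roots are divisors of 5. Testing t = 1 gives 0, so (t - 1) is a factor.
Divide: t³ - 6t² + 5 = (t - 1)(t² - 5t - 5).
Apply the quadratic formula to t² - 5t - 5 = 0: t = (5 ± √45)/2, i.e. t ≈ 5.8541 or t ≈ -0.8541.

t = -0.8541 or t = 1 or t = 5.8541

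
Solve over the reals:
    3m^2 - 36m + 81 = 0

m = 3 or m = 9

Factor: 3(m - 3)(m - 9) = 0.
So m = 3 or m = 9.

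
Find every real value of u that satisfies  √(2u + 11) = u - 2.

Square both sides: 2u + 11 = (u - 2)².
Expand and rearrange: u² - 6u - 7 = 0.
Solving gives u = 7 or u = -1.
Check each candidate in the original equation:
  u = 7: √(25) = 5, while u - 2 = 5 — valid.
  u = -1: √(9) = 3, while u - 2 = -3 — extraneous.

u = 7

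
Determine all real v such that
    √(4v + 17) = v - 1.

v = 8

Square both sides: 4v + 17 = (v - 1)².
Expand and rearrange: v² - 6v - 16 = 0.
Solving gives v = 8 or v = -2.
Check each candidate in the original equation:
  v = 8: √(49) = 7, while v - 1 = 7 — valid.
  v = -2: √(9) = 3, while v - 1 = -3 — extraneous.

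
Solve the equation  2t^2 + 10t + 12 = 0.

t = -3 or t = -2

Factor: 2(t + 2)(t + 3) = 0.
So t = -2 or t = -3.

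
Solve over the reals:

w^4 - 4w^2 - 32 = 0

Let u = w^2. The equation becomes u^2 - 4u - 32 = 0.
Factor: (u - 8)(u + 4) = 0, so u = 8 or u = -4.
w^2 = 8 gives w = +/-2*sqrt(2) ~= +/-2.8284.
w^2 = -4 < 0 has no real solution.

w = -2.8284 or w = 2.8284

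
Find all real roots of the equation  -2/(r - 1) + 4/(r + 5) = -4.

r = -5.9327 or r = 1.4327

Multiply both sides by (r - 1)(r + 5):
-2(r + 5) + 4(r - 1) = -4(r - 1)(r + 5).
Expand and collect terms: -4r^2 - 18r + 34 = 0.
By the quadratic formula, r = (18 +/- sqrt(868)) / -8, so r ~= -5.9327 or r ~= 1.4327.
Neither value makes a denominator zero (r != 1, r != -5), so both are valid.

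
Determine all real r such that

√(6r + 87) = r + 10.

Square both sides: 6r + 87 = (r + 10)².
Expand and rearrange: r² + 14r + 13 = 0.
Solving gives r = -1 or r = -13.
Check each candidate in the original equation:
  r = -1: √(81) = 9, while r + 10 = 9 — valid.
  r = -13: √(9) = 3, while r + 10 = -3 — extraneous.

r = -1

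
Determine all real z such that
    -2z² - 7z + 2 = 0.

z = -3.7656 or z = 0.2656

Discriminant: (-7)² − 4·(-2)·2 = 65.
Quadratic formula: z = (7 ± √65) / (-4).
So z = -√(65)/4 - 7/4 ≈ -3.7656 or z = -7/4 + √(65)/4 ≈ 0.2656.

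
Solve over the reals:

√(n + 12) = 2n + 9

n = -3

Square both sides: n + 12 = (2n + 9)².
Expand and rearrange: 4n² + 35n + 69 = 0.
Solving gives n = -3 or n = -5.75.
Check each candidate in the original equation:
  n = -3: √(9) = 3, while 2n + 9 = 3 — valid.
  n = -5.75: √(6.25) = 2.5, while 2n + 9 = -2.5 — extraneous.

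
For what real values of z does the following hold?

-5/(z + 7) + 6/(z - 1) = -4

Multiply both sides by (z + 7)(z - 1):
-5(z - 1) + 6(z + 7) = -4(z + 7)(z - 1).
Expand and collect terms: -4z² - 25z - 19 = 0.
By the quadratic formula, z = (25 ± √321) / -8, so z ≈ -5.3646 or z ≈ -0.8854.
Neither value makes a denominator zero (z ≠ -7, z ≠ 1), so both are valid.

z = -5.3646 or z = -0.8854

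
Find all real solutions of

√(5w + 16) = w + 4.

Square both sides: 5w + 16 = (w + 4)².
Expand and rearrange: w² + 3w = 0.
Solving gives w = 0 or w = -3.
Check each candidate in the original equation:
  w = 0: √(16) = 4, while w + 4 = 4 — valid.
  w = -3: √(1) = 1, while w + 4 = 1 — valid.

w = -3 or w = 0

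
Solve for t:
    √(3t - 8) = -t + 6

t = 4

Square both sides: 3t - 8 = (-t + 6)².
Expand and rearrange: t² - 15t + 44 = 0.
Solving gives t = 11 or t = 4.
Check each candidate in the original equation:
  t = 11: √(25) = 5, while -t + 6 = -5 — extraneous.
  t = 4: √(4) = 2, while -t + 6 = 2 — valid.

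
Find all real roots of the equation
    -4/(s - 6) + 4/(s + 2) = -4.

Multiply both sides by (s - 6)(s + 2):
-4(s + 2) + 4(s - 6) = -4(s - 6)(s + 2).
Expand and collect terms: -4s^2 + 16s + 80 = 0.
By the quadratic formula, s = (-16 +/- sqrt(1536)) / -8, so s ~= -2.899 or s ~= 6.899.
Neither value makes a denominator zero (s != 6, s != -2), so both are valid.

s = -2.899 or s = 6.899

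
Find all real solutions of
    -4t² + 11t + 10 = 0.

Discriminant: (11)² − 4·(-4)·10 = 281.
Quadratic formula: t = (-11 ± √281) / (-8).
So t = 11/8 - √(281)/8 ≈ -0.7204 or t = 11/8 + √(281)/8 ≈ 3.4704.

t = -0.7204 or t = 3.4704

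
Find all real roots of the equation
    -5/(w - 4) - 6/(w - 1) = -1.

Multiply both sides by (w - 4)(w - 1):
-5(w - 1) - 6(w - 4) = -(w - 4)(w - 1).
Expand and collect terms: -w² + 16w - 33 = 0.
By the quadratic formula, w = (-16 ± √124) / -2, so w ≈ 2.4322 or w ≈ 13.5678.
Neither value makes a denominator zero (w ≠ 4, w ≠ 1), so both are valid.

w = 2.4322 or w = 13.5678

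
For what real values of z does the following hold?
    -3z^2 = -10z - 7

z = -0.5941 or z = 3.9274

Rearrange to standard form: -3z^2 + 10z + 7 = 0.
Discriminant: (10)^2 - 4*(-3)*7 = 184.
Quadratic formula: z = (-10 +/- sqrt(184)) / (-6).
So z = 5/3 - sqrt(46)/3 ~= -0.5941 or z = 5/3 + sqrt(46)/3 ~= 3.9274.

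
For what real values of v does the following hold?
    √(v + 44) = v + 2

Square both sides: v + 44 = (v + 2)².
Expand and rearrange: v² + 3v - 40 = 0.
Solving gives v = 5 or v = -8.
Check each candidate in the original equation:
  v = 5: √(49) = 7, while v + 2 = 7 — valid.
  v = -8: √(36) = 6, while v + 2 = -6 — extraneous.

v = 5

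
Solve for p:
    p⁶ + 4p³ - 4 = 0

p = -1.6902 or p = 0.9392

Let u = p³. The equation becomes u² + 4u - 4 = 0.
By the quadratic formula, u = -2 + 2·√(2) or u = -2·√(2) - 2.
p³ = -2 + 2·√(2) gives p = ∛(-2 + 2·√(2)) ≈ 0.9392.
p³ = -2·√(2) - 2 gives p = -∛(2 + 2·√(2)) ≈ -1.6902.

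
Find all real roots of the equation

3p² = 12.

p = -2 or p = 2

Bring every term to one side: 3p² - 12 = 0.
Factor: 3(p - 2)(p + 2) = 0.
So p = 2 or p = -2.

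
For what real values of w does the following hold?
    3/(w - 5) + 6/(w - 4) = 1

Multiply both sides by (w - 5)(w - 4):
3(w - 4) + 6(w - 5) = (w - 5)(w - 4).
Expand and collect terms: w^2 - 18w + 62 = 0.
By the quadratic formula, w = (18 +/- sqrt(76)) / 2, so w ~= 13.3589 or w ~= 4.6411.
Neither value makes a denominator zero (w != 5, w != 4), so both are valid.

w = 4.6411 or w = 13.3589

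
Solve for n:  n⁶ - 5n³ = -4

Let u = n³. The equation becomes u² - 5u + 4 = 0.
Factor: (u - 1)(u - 4) = 0, so u = 1 or u = 4.
n³ = 1 gives n = 1.
n³ = 4 gives n = ∛(4) ≈ 1.5874.

n = 1 or n = 1.5874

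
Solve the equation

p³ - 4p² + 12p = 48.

Rearrange: p³ - 4p² + 12p - 48 = 0.
Possible rational roots are divisors of -48. Testing p = 4 gives 0, so (p - 4) is a factor.
Divide: p³ - 4p² + 12p - 48 = (p - 4)(p² + 12).
The quadratic p² + 12 has discriminant -48 < 0, so no further real roots.

p = 4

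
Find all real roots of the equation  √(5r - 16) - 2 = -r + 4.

Isolate the radical: √(5r - 16) = -r + 6.
Square both sides: 5r - 16 = (-r + 6)².
Expand and rearrange: r² - 17r + 52 = 0.
Solving gives r = 13 or r = 4.
Check each candidate in the original equation:
  r = 13: √(49) = 7, while -r + 6 = -7 — extraneous.
  r = 4: √(4) = 2, while -r + 6 = 2 — valid.

r = 4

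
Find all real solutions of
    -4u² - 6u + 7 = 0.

u = -2.2707 or u = 0.7707

Discriminant: (-6)² − 4·(-4)·7 = 148.
Quadratic formula: u = (6 ± √148) / (-8).
So u = -√(37)/4 - 3/4 ≈ -2.2707 or u = -3/4 + √(37)/4 ≈ 0.7707.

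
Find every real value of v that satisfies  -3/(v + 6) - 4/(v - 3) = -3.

v = -5.1407 or v = 4.4741

Multiply both sides by (v + 6)(v - 3):
-3(v - 3) - 4(v + 6) = -3(v + 6)(v - 3).
Expand and collect terms: -3v² - 2v + 69 = 0.
By the quadratic formula, v = (2 ± √832) / -6, so v ≈ -5.1407 or v ≈ 4.4741.
Neither value makes a denominator zero (v ≠ -6, v ≠ 3), so both are valid.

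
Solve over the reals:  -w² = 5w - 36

Bring every term to one side: -w² - 5w + 36 = 0.
Factor: -1(w + 9)(w - 4) = 0.
So w = -9 or w = 4.

w = -9 or w = 4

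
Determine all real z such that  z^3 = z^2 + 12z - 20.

Rearrange: z^3 - z^2 - 12z + 20 = 0.
Possible rational roots are divisors of 20. Testing z = 2 gives 0, so (z - 2) is a factor.
Divide: z^3 - z^2 - 12z + 20 = (z - 2)(z^2 + z - 10).
Apply the quadratic formula to z^2 + z - 10 = 0: z = (-1 +/- sqrt(41))/2, i.e. z ~= 2.7016 or z ~= -3.7016.

z = -3.7016 or z = 2 or z = 2.7016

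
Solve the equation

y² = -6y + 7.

y = -7 or y = 1

Bring every term to one side: y² + 6y - 7 = 0.
Factor: (y - 1)(y + 7) = 0.
So y = 1 or y = -7.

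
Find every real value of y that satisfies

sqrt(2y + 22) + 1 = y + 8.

y = -3

Isolate the radical: sqrt(2y + 22) = y + 7.
Square both sides: 2y + 22 = (y + 7)^2.
Expand and rearrange: y^2 + 12y + 27 = 0.
Solving gives y = -3 or y = -9.
Check each candidate in the original equation:
  y = -3: sqrt(16) = 4, while y + 7 = 4 — valid.
  y = -9: sqrt(4) = 2, while y + 7 = -2 — extraneous.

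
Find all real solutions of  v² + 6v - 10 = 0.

Discriminant: (6)² − 4·1·(-10) = 76.
Quadratic formula: v = (-6 ± √76) / 2.
So v = -3 + √(19) ≈ 1.3589 or v = -√(19) - 3 ≈ -7.3589.

v = -7.3589 or v = 1.3589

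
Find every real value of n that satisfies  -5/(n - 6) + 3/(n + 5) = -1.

n = -7.1747 or n = 10.1747

Multiply both sides by (n - 6)(n + 5):
-5(n + 5) + 3(n - 6) = -(n - 6)(n + 5).
Expand and collect terms: -n^2 + 3n + 73 = 0.
By the quadratic formula, n = (-3 +/- sqrt(301)) / -2, so n ~= -7.1747 or n ~= 10.1747.
Neither value makes a denominator zero (n != 6, n != -5), so both are valid.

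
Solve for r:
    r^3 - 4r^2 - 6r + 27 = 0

Possible rational roots are divisors of 27. Testing r = 3 gives 0, so (r - 3) is a factor.
Divide: r^3 - 4r^2 - 6r + 27 = (r - 3)(r^2 - r - 9).
Apply the quadratic formula to r^2 - r - 9 = 0: r = (1 +/- sqrt(37))/2, i.e. r ~= 3.5414 or r ~= -2.5414.

r = -2.5414 or r = 3 or r = 3.5414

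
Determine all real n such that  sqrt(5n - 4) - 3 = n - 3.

n = 1 or n = 4

Isolate the radical: sqrt(5n - 4) = n.
Square both sides: 5n - 4 = (n)^2.
Expand and rearrange: n^2 - 5n + 4 = 0.
Solving gives n = 4 or n = 1.
Check each candidate in the original equation:
  n = 4: sqrt(16) = 4, while n = 4 — valid.
  n = 1: sqrt(1) = 1, while n = 1 — valid.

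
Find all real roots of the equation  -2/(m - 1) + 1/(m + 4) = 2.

Multiply both sides by (m - 1)(m + 4):
-2(m + 4) + (m - 1) = 2(m - 1)(m + 4).
Expand and collect terms: 2m^2 + 7m + 1 = 0.
By the quadratic formula, m = (-7 +/- sqrt(41)) / 4, so m ~= -0.1492 or m ~= -3.3508.
Neither value makes a denominator zero (m != 1, m != -4), so both are valid.

m = -3.3508 or m = -0.1492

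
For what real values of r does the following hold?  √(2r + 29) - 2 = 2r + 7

Isolate the radical: √(2r + 29) = 2r + 9.
Square both sides: 2r + 29 = (2r + 9)².
Expand and rearrange: 4r² + 34r + 52 = 0.
Solving gives r = -2 or r = -6.5.
Check each candidate in the original equation:
  r = -2: √(25) = 5, while 2r + 9 = 5 — valid.
  r = -6.5: √(16) = 4, while 2r + 9 = -4 — extraneous.

r = -2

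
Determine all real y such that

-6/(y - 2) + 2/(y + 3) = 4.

y = -2.2247 or y = 0.2247

Multiply both sides by (y - 2)(y + 3):
-6(y + 3) + 2(y - 2) = 4(y - 2)(y + 3).
Expand and collect terms: 4y² + 8y - 2 = 0.
By the quadratic formula, y = (-8 ± √96) / 8, so y ≈ 0.2247 or y ≈ -2.2247.
Neither value makes a denominator zero (y ≠ 2, y ≠ -3), so both are valid.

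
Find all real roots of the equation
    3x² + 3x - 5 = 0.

Discriminant: (3)² − 4·3·(-5) = 69.
Quadratic formula: x = (-3 ± √69) / 6.
So x = -1/2 + √(69)/6 ≈ 0.8844 or x = -√(69)/6 - 1/2 ≈ -1.8844.

x = -1.8844 or x = 0.8844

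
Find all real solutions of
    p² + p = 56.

Bring every term to one side: p² + p - 56 = 0.
Factor: (p - 7)(p + 8) = 0.
So p = 7 or p = -8.

p = -8 or p = 7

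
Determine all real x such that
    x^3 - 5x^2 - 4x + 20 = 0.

x = -2 or x = 2 or x = 5

Possible rational roots are divisors of 20. Testing x = -2 gives 0, so (x + 2) is a factor.
Divide: x^3 - 5x^2 - 4x + 20 = (x + 2)(x^2 - 7x + 10).
Factor the quadratic: x = 5 or x = 2.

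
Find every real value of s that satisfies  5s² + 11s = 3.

Rearrange to standard form: 5s² + 11s - 3 = 0.
Discriminant: (11)² − 4·5·(-3) = 181.
Quadratic formula: s = (-11 ± √181) / 10.
So s = -11/10 + √(181)/10 ≈ 0.2454 or s = -√(181)/10 - 11/10 ≈ -2.4454.

s = -2.4454 or s = 0.2454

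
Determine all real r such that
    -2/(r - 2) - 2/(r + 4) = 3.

Multiply both sides by (r - 2)(r + 4):
-2(r + 4) - 2(r - 2) = 3(r - 2)(r + 4).
Expand and collect terms: 3r² + 10r - 20 = 0.
By the quadratic formula, r = (-10 ± √340) / 6, so r ≈ 1.4065 or r ≈ -4.7398.
Neither value makes a denominator zero (r ≠ 2, r ≠ -4), so both are valid.

r = -4.7398 or r = 1.4065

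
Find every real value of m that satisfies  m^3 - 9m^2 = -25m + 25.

Rearrange: m^3 - 9m^2 + 25m - 25 = 0.
Possible rational roots are divisors of -25. Testing m = 5 gives 0, so (m - 5) is a factor.
Divide: m^3 - 9m^2 + 25m - 25 = (m - 5)(m^2 - 4m + 5).
The quadratic m^2 - 4m + 5 has discriminant -4 < 0, so no further real roots.

m = 5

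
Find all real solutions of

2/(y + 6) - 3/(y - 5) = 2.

y = -4.8197 or y = 3.3197

Multiply both sides by (y + 6)(y - 5):
2(y - 5) - 3(y + 6) = 2(y + 6)(y - 5).
Expand and collect terms: 2y^2 + 3y - 32 = 0.
By the quadratic formula, y = (-3 +/- sqrt(265)) / 4, so y ~= 3.3197 or y ~= -4.8197.
Neither value makes a denominator zero (y != -6, y != 5), so both are valid.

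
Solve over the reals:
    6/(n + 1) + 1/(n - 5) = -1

n = -7.5208 or n = 4.5208

Multiply both sides by (n + 1)(n - 5):
6(n - 5) + (n + 1) = -(n + 1)(n - 5).
Expand and collect terms: -n^2 - 3n + 34 = 0.
By the quadratic formula, n = (3 +/- sqrt(145)) / -2, so n ~= -7.5208 or n ~= 4.5208.
Neither value makes a denominator zero (n != -1, n != 5), so both are valid.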